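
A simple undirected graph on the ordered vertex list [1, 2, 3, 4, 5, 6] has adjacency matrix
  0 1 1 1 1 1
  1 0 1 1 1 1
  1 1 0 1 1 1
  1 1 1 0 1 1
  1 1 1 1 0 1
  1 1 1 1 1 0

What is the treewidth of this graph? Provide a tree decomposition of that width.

With just one bag of size 6, the width is 6 − 1 = 5, so tw(G) ≤ 5. For the lower bound, the 6 vertices {1, 2, 3, 4, 5, 6} are pairwise adjacent, and any tree decomposition puts a clique entirely inside one bag — forcing width ≥ 5. Combining the bounds, tw(G) = 5.

Treewidth 5.
One such decomposition:
Bags: B1 = {1, 2, 3, 4, 5, 6}
Tree: (single bag)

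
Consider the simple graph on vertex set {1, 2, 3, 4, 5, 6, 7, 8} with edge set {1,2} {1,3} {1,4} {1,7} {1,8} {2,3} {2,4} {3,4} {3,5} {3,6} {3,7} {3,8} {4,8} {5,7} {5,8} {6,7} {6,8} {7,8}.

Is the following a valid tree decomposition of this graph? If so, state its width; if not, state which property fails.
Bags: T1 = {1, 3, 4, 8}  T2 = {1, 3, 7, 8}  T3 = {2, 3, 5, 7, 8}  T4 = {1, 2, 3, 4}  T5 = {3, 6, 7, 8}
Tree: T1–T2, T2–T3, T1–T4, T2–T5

A tree decomposition must satisfy three properties: every vertex lies in some bag; for every edge, both endpoints lie together in some bag; and for every vertex, the bags containing it form a connected subtree. Here bags containing vertex 2 are not connected in the tree, so the decomposition is invalid.

No — bags containing vertex 2 are not connected in the tree.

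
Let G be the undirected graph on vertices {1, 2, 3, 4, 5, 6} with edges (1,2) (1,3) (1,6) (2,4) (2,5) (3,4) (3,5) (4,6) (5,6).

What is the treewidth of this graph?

A width-3 tree decomposition is:
Bags: B1 = {1, 3, 4, 5}  B2 = {1, 2, 4, 5}  B3 = {1, 4, 5, 6}
Tree: B1–B2, B2–B3
Every bag has size at most 4, so the width is 4 − 1 = 3 and tw(G) ≤ 3. For the lower bound: the 4 vertex sets {3,4}, {1,2}, {5}, {6} are disjoint, each induces a connected subgraph, and every pair is joined by at least one edge of G. Contracting each set to a single vertex therefore yields K_{4} as a minor, and since treewidth is minor-monotone, tw(G) ≥ tw(K_{4}) = 3. Combining the bounds, tw(G) = 3.

3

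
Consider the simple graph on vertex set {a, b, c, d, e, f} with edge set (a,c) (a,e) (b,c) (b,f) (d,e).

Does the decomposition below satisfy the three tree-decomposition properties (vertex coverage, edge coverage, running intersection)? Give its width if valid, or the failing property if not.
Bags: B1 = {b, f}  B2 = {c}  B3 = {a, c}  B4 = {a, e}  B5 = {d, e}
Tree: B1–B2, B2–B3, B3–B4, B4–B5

A tree decomposition must satisfy three properties: every vertex lies in some bag; for every edge, both endpoints lie together in some bag; and for every vertex, the bags containing it form a connected subtree. Here edge (b,c) lies in no bag, so the decomposition is invalid.

No — edge (b,c) lies in no bag.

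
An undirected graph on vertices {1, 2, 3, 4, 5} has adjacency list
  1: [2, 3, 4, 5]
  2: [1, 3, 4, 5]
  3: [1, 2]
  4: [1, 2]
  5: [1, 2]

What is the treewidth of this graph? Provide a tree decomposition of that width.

The largest bag has 3 vertices, giving width 2; this decomposition certifies tw(G) ≤ 2. On the other hand G contains the 3-clique {1, 2, 3}. A clique must lie in a single bag of any decomposition, so no decomposition can have width below 2. Therefore the treewidth is 2.

Treewidth 2.
One such decomposition:
Bags: B1 = {1, 2, 4}  B2 = {1, 2, 5}  B3 = {1, 2, 3}
Tree: B1–B2, B1–B3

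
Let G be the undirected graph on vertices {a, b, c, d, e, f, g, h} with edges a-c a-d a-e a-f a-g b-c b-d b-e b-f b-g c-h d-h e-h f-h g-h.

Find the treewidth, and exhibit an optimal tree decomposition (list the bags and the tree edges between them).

Each bag holds 4 vertices, so the decomposition has width 3, which upper-bounds the treewidth. For the lower bound: the 4 vertex sets {b,f}, {g,h}, {a}, {d} are disjoint, each induces a connected subgraph, and every pair is joined by at least one edge of G. Contracting each set to a single vertex therefore yields K_{4} as a minor, and since treewidth is minor-monotone, tw(G) ≥ tw(K_{4}) = 3. Combining the bounds, tw(G) = 3.

Treewidth 3.
One optimal decomposition is:
Bags: B1 = {a, b, f, h}  B2 = {a, b, g, h}  B3 = {a, b, d, h}  B4 = {a, b, e, h}  B5 = {a, b, c, h}
Tree: B1–B2, B2–B3, B3–B4, B4–B5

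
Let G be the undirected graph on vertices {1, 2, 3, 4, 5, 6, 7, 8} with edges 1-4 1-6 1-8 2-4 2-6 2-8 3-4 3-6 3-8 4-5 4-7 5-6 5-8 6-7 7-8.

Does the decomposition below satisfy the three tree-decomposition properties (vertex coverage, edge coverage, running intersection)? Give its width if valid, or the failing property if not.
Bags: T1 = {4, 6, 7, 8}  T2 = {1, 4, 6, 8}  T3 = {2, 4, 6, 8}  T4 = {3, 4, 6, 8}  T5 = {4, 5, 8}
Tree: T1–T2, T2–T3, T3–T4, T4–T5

No — edge (6,5) lies in no bag.

A tree decomposition must satisfy three properties: every vertex lies in some bag; for every edge, both endpoints lie together in some bag; and for every vertex, the bags containing it form a connected subtree. Here edge (6,5) lies in no bag, so the decomposition is invalid.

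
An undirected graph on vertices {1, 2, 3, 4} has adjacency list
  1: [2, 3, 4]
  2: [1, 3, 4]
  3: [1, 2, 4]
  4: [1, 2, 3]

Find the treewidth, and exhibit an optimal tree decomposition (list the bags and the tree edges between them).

With just one bag of size 4, the width is 4 − 1 = 3, so tw(G) ≤ 3. Conversely, {1, 2, 3, 4} is a clique of size 4, and the vertices of any clique must share a bag in every tree decomposition; so some bag has ≥ 4 vertices and tw(G) ≥ 3. The upper and lower bounds meet at 3, so that is the treewidth.

Treewidth 3.
One such decomposition:
Bags: B1 = {1, 2, 3, 4}
Tree: (single bag)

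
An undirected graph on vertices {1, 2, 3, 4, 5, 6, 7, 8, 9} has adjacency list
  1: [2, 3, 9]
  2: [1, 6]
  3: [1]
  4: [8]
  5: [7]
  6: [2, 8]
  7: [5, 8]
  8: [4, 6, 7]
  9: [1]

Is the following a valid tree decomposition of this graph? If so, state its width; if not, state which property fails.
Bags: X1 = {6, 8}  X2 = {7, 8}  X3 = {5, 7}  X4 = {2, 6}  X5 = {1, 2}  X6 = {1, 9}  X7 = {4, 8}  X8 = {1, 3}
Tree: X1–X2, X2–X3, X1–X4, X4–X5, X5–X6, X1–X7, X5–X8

Yes; width 1.

Every vertex of G appears in some bag (union = {1, 2, 3, 4, 5, 6, 7, 8, 9}); every edge is covered by a bag; and for each vertex v the set of bags containing v is connected in the bag tree. The decomposition is therefore valid. The largest bag has 2 vertices, so the width is 1.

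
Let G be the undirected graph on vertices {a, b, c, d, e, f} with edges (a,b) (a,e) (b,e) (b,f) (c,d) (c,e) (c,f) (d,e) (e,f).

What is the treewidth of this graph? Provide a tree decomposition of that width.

Every bag has size at most 3, so the width is 3 − 1 = 2 and tw(G) ≤ 2. For the lower bound, the 3 vertices {c, d, e} are pairwise adjacent, and any tree decomposition puts a clique entirely inside one bag — forcing width ≥ 2. Therefore the treewidth is 2.

Treewidth 2.
Bags: B1 = {c, e, f}  B2 = {c, d, e}  B3 = {b, e, f}  B4 = {a, b, e}
Tree: B1–B2, B1–B3, B3–B4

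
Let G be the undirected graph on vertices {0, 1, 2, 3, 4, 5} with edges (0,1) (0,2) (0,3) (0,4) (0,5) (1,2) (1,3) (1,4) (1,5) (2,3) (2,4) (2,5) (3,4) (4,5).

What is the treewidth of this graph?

A width-4 tree decomposition is:
Bags: B1 = {0, 1, 2, 3, 4}  B2 = {0, 1, 2, 4, 5}
Tree: B1–B2
Every bag has size at most 5, so the width is 5 − 1 = 4 and tw(G) ≤ 4. For the lower bound, the 5 vertices {0, 1, 2, 3, 4} are pairwise adjacent, and any tree decomposition puts a clique entirely inside one bag — forcing width ≥ 4. Therefore the treewidth is 4.

4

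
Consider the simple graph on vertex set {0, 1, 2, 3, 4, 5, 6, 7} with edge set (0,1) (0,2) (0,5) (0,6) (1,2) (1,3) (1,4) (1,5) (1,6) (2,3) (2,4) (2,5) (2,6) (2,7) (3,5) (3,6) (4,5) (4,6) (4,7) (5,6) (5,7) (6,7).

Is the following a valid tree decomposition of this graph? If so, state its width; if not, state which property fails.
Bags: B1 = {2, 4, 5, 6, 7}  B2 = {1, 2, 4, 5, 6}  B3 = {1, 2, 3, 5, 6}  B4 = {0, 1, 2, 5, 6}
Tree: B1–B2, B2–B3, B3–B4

Yes; width 4.

Every vertex of G appears in some bag (union = {0, 1, 2, 3, 4, 5, 6, 7}); every edge is covered by a bag; and for each vertex v the set of bags containing v is connected in the bag tree. The decomposition is therefore valid. The largest bag has 5 vertices, so the width is 4.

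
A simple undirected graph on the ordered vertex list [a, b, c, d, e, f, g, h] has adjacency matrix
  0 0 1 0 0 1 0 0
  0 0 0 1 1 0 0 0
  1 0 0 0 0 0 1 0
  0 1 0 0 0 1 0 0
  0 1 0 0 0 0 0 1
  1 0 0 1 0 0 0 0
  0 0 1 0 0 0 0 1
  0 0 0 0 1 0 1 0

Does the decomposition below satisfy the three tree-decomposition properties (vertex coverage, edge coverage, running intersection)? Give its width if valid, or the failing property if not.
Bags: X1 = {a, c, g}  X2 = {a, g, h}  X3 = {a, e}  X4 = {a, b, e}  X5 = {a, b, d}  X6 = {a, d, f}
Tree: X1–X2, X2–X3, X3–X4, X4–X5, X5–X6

A tree decomposition must satisfy three properties: every vertex lies in some bag; for every edge, both endpoints lie together in some bag; and for every vertex, the bags containing it form a connected subtree. Here edge (h,e) lies in no bag, so the decomposition is invalid.

No — edge (h,e) lies in no bag.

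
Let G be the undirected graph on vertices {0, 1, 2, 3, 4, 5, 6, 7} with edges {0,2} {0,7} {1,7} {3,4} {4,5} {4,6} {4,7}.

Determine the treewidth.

A width-1 tree decomposition is:
Bags: B1 = {4, 7}  B2 = {1, 7}  B3 = {3, 4}  B4 = {4, 5}  B5 = {0, 7}  B6 = {0, 2}  B7 = {4, 6}
Tree: B1–B2, B1–B3, B1–B4, B2–B5, B5–B6, B1–B7
The largest bag has 2 vertices, giving width 1; this decomposition certifies tw(G) ≤ 1. Any graph with an edge has treewidth ≥ 1, and G has the edge 4–7. Combining the bounds, tw(G) = 1.

1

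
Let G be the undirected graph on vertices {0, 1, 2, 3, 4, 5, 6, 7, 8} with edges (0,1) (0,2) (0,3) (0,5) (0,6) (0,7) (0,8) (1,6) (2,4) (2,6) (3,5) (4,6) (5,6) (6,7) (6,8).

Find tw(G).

2

A width-2 tree decomposition is:
Bags: B1 = {0, 2, 6}  B2 = {0, 5, 6}  B3 = {0, 6, 7}  B4 = {0, 6, 8}  B5 = {2, 4, 6}  B6 = {0, 1, 6}  B7 = {0, 3, 5}
Tree: B1–B2, B1–B3, B3–B4, B1–B5, B1–B6, B2–B7
Each bag holds 3 vertices, so the decomposition has width 2, which upper-bounds the treewidth. On the other hand G contains the 3-clique {0, 3, 5}. A clique must lie in a single bag of any decomposition, so no decomposition can have width below 2. Therefore the treewidth is 2.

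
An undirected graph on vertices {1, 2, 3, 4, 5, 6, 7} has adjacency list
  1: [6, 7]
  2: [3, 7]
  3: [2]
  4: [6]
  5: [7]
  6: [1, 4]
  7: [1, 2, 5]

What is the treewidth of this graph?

1

A width-1 tree decomposition is:
Bags: B1 = {2, 3}  B2 = {2, 7}  B3 = {1, 7}  B4 = {5, 7}  B5 = {1, 6}  B6 = {4, 6}
Tree: B1–B2, B2–B3, B3–B4, B3–B5, B5–B6
Every bag has size at most 2, so the width is 2 − 1 = 1 and tw(G) ≤ 1. Since G has at least one edge (e.g. 2–3), it is not an edgeless graph, so tw(G) ≥ 1. Hence tw(G) = 1 exactly.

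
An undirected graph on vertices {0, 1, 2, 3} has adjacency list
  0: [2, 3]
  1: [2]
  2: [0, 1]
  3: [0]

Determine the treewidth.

A width-1 tree decomposition is:
Bags: B1 = {1, 2}  B2 = {0, 2}  B3 = {0, 3}
Tree: B1–B2, B2–B3
Each bag holds 2 vertices, so the decomposition has width 1, which upper-bounds the treewidth. Since G has at least one edge (e.g. 1–2), it is not an edgeless graph, so tw(G) ≥ 1. Combining the bounds, tw(G) = 1.

1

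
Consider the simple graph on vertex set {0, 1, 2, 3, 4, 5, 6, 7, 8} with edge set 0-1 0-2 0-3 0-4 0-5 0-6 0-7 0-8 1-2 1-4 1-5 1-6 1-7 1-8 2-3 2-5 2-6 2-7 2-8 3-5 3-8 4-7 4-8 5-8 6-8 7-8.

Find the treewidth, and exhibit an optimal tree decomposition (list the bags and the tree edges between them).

Every bag has size at most 5, so the width is 5 − 1 = 4 and tw(G) ≤ 4. For the lower bound, the 5 vertices {0, 1, 2, 5, 8} are pairwise adjacent, and any tree decomposition puts a clique entirely inside one bag — forcing width ≥ 4. Hence tw(G) = 4 exactly.

Treewidth 4.
One such decomposition:
Bags: B1 = {0, 1, 2, 7, 8}  B2 = {0, 1, 2, 5, 8}  B3 = {0, 2, 3, 5, 8}  B4 = {0, 1, 2, 6, 8}  B5 = {0, 1, 4, 7, 8}
Tree: B1–B2, B2–B3, B1–B4, B1–B5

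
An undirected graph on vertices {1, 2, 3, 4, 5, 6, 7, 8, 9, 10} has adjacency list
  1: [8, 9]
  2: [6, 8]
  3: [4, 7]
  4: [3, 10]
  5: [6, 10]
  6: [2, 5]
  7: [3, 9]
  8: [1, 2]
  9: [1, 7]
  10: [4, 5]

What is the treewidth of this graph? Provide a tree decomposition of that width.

Every bag has size at most 3, so the width is 3 − 1 = 2 and tw(G) ≤ 2. For the lower bound, G contains the cycle 1–9–7–3–4–10–5–6–2–8–1, so G is not a forest; only forests have treewidth ≤ 1, hence tw(G) ≥ 2. The upper and lower bounds meet at 2, so that is the treewidth.

Treewidth 2.
One optimal decomposition is:
Bags: B1 = {1, 7, 9}  B2 = {1, 3, 7}  B3 = {1, 3, 4}  B4 = {1, 4, 10}  B5 = {1, 5, 10}  B6 = {1, 5, 6}  B7 = {1, 2, 6}  B8 = {1, 2, 8}
Tree: B1–B2, B2–B3, B3–B4, B4–B5, B5–B6, B6–B7, B7–B8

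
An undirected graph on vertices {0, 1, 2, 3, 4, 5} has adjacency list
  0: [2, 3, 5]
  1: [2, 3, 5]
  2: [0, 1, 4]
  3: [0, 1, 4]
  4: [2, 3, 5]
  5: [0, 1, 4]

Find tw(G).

A width-3 tree decomposition is:
Bags: B1 = {0, 1, 2, 4}  B2 = {0, 1, 3, 4}  B3 = {0, 1, 4, 5}
Tree: B1–B2, B2–B3
The largest bag has 4 vertices, giving width 3; this decomposition certifies tw(G) ≤ 3. For the lower bound: the 4 vertex sets {1,2}, {3,4}, {0}, {5} are disjoint, each induces a connected subgraph, and every pair is joined by at least one edge of G. Contracting each set to a single vertex therefore yields K_{4} as a minor, and since treewidth is minor-monotone, tw(G) ≥ tw(K_{4}) = 3. The upper and lower bounds meet at 3, so that is the treewidth.

3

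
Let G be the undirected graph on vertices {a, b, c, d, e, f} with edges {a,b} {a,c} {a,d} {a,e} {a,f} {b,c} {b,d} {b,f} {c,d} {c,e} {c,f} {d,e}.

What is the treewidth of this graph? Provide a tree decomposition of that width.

The largest bag has 4 vertices, giving width 3; this decomposition certifies tw(G) ≤ 3. For the lower bound, the 4 vertices {a, c, d, e} are pairwise adjacent, and any tree decomposition puts a clique entirely inside one bag — forcing width ≥ 3. Combining the bounds, tw(G) = 3.

Treewidth 3.
One optimal decomposition is:
Bags: B1 = {a, b, c, f}  B2 = {a, b, c, d}  B3 = {a, c, d, e}
Tree: B1–B2, B2–B3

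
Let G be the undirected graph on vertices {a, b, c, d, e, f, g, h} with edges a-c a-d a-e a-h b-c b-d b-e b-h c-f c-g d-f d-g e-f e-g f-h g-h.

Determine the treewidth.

4

A width-4 tree decomposition is:
Bags: B1 = {a, b, e, f, g}  B2 = {a, b, f, g, h}  B3 = {a, b, c, f, g}  B4 = {a, b, d, f, g}
Tree: B1–B2, B2–B3, B3–B4
The largest bag has 5 vertices, giving width 4; this decomposition certifies tw(G) ≤ 4. For the lower bound: the 5 vertex sets {e,g}, {f,h}, {b,c}, {a}, {d} are disjoint, each induces a connected subgraph, and every pair is joined by at least one edge of G. Contracting each set to a single vertex therefore yields K_{5} as a minor, and since treewidth is minor-monotone, tw(G) ≥ tw(K_{5}) = 4. The upper and lower bounds meet at 4, so that is the treewidth.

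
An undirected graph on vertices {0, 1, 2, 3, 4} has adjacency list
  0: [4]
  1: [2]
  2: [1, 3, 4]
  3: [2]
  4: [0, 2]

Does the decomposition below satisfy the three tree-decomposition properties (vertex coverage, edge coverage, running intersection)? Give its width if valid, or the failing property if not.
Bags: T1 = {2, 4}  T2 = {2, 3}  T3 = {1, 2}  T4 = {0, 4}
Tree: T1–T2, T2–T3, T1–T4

Yes; width 1.

Vertex coverage: the bags together contain {0, 1, 2, 3, 4}, the full vertex set. Edge coverage: each edge of G has both endpoints in at least one bag. Running intersection: for every vertex, the bags containing it form a connected subtree. All three properties hold, so this is a valid tree decomposition of width max|bag| − 1 = 1, and hence tw(G) ≤ 1.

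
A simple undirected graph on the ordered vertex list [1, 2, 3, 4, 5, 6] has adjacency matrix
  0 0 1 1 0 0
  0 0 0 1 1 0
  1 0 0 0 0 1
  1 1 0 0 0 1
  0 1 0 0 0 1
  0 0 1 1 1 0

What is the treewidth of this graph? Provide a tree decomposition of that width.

The largest bag has 3 vertices, giving width 2; this decomposition certifies tw(G) ≤ 2. The edges 3–1–4–6–3 form a cycle, so G is not a tree and its treewidth is at least 2. The upper and lower bounds meet at 2, so that is the treewidth.

Treewidth 2.
One such decomposition:
Bags: B1 = {1, 3, 6}  B2 = {1, 4, 6}  B3 = {4, 5, 6}  B4 = {2, 4, 5}
Tree: B1–B2, B2–B3, B3–B4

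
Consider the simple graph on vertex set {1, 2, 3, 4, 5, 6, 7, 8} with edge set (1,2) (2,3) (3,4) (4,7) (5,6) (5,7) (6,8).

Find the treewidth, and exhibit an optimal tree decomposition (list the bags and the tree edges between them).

The largest bag has 2 vertices, giving width 1; this decomposition certifies tw(G) ≤ 1. G has an edge, so its treewidth is at least 1. Combining the bounds, tw(G) = 1.

Treewidth 1.
One such decomposition:
Bags: B1 = {1, 2}  B2 = {2, 3}  B3 = {3, 4}  B4 = {4, 7}  B5 = {5, 7}  B6 = {5, 6}  B7 = {6, 8}
Tree: B1–B2, B2–B3, B3–B4, B4–B5, B5–B6, B6–B7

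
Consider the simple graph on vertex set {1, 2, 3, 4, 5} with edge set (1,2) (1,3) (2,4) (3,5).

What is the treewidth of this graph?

1

A width-1 tree decomposition is:
Bags: B1 = {1, 2}  B2 = {2, 4}  B3 = {1, 3}  B4 = {3, 5}
Tree: B1–B2, B1–B3, B3–B4
Each bag holds 2 vertices, so the decomposition has width 1, which upper-bounds the treewidth. Any graph with an edge has treewidth ≥ 1, and G has the edge 2–1. Hence tw(G) = 1 exactly.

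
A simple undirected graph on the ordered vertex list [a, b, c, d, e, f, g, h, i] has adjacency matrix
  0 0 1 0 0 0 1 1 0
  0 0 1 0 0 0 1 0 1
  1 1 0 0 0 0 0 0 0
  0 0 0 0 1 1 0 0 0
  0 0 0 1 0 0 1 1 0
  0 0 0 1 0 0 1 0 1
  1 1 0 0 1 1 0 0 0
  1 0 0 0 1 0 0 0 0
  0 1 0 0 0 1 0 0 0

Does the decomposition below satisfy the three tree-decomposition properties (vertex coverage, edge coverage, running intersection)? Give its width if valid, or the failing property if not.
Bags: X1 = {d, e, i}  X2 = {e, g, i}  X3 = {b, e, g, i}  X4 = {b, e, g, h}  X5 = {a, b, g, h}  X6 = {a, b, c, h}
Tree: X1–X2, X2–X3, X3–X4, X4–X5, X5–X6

A tree decomposition must satisfy three properties: every vertex lies in some bag; for every edge, both endpoints lie together in some bag; and for every vertex, the bags containing it form a connected subtree. Here vertex f appears in no bag, so the decomposition is invalid.

No — vertex f appears in no bag.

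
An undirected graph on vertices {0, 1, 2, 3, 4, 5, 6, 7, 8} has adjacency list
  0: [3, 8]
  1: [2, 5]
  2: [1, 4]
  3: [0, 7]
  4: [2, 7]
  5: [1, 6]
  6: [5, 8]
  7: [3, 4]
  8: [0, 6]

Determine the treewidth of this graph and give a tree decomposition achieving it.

Every bag has size at most 3, so the width is 3 − 1 = 2 and tw(G) ≤ 2. For the lower bound, G contains the cycle 1–5–6–8–0–3–7–4–2–1, so G is not a forest; only forests have treewidth ≤ 1, hence tw(G) ≥ 2. Hence tw(G) = 2 exactly.

Treewidth 2.
Bags: B1 = {1, 5, 6}  B2 = {1, 6, 8}  B3 = {0, 1, 8}  B4 = {0, 1, 3}  B5 = {1, 3, 7}  B6 = {1, 4, 7}  B7 = {1, 2, 4}
Tree: B1–B2, B2–B3, B3–B4, B4–B5, B5–B6, B6–B7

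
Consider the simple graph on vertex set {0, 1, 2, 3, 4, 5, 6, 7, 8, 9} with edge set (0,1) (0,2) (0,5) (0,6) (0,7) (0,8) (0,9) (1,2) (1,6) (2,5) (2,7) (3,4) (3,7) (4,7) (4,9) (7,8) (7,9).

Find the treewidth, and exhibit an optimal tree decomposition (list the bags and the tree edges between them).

Each bag holds 3 vertices, so the decomposition has width 2, which upper-bounds the treewidth. On the other hand G contains the 3-clique {0, 7, 8}. A clique must lie in a single bag of any decomposition, so no decomposition can have width below 2. Hence tw(G) = 2 exactly.

Treewidth 2.
Bags: B1 = {0, 2, 7}  B2 = {0, 7, 9}  B3 = {0, 7, 8}  B4 = {4, 7, 9}  B5 = {0, 1, 2}  B6 = {3, 4, 7}  B7 = {0, 1, 6}  B8 = {0, 2, 5}
Tree: B1–B2, B2–B3, B2–B4, B1–B5, B4–B6, B5–B7, B1–B8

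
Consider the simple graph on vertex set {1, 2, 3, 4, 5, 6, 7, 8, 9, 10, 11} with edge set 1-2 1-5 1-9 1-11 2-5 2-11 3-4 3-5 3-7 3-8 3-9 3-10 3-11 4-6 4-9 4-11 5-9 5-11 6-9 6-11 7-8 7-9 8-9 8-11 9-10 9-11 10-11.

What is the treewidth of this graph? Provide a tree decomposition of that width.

Each bag holds 4 vertices, so the decomposition has width 3, which upper-bounds the treewidth. For the lower bound, the 4 vertices {1, 5, 9, 11} are pairwise adjacent, and any tree decomposition puts a clique entirely inside one bag — forcing width ≥ 3. Therefore the treewidth is 3.

Treewidth 3.
One optimal decomposition is:
Bags: B1 = {3, 8, 9, 11}  B2 = {3, 4, 9, 11}  B3 = {3, 9, 10, 11}  B4 = {3, 5, 9, 11}  B5 = {4, 6, 9, 11}  B6 = {1, 5, 9, 11}  B7 = {3, 7, 8, 9}  B8 = {1, 2, 5, 11}
Tree: B1–B2, B2–B3, B2–B4, B2–B5, B4–B6, B1–B7, B6–B8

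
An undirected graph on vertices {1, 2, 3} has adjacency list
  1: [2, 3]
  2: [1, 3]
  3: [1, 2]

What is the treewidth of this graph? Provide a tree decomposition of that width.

Treewidth 2.
One optimal decomposition is:
Bags: B1 = {1, 2, 3}
Tree: (single bag)

With just one bag of size 3, the width is 3 − 1 = 2, so tw(G) ≤ 2. Conversely, {1, 2, 3} is a clique of size 3, and the vertices of any clique must share a bag in every tree decomposition; so some bag has ≥ 3 vertices and tw(G) ≥ 2. Hence tw(G) = 2 exactly.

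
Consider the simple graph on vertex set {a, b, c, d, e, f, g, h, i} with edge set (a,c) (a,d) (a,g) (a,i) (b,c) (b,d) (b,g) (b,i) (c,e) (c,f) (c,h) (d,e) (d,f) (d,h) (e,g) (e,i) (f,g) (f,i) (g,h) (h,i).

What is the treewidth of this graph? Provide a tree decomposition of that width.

Treewidth 4.
One optimal decomposition is:
Bags: B1 = {c, d, f, g, i}  B2 = {c, d, e, g, i}  B3 = {a, c, d, g, i}  B4 = {c, d, g, h, i}  B5 = {b, c, d, g, i}
Tree: B1–B2, B2–B3, B3–B4, B4–B5

Each bag holds 5 vertices, so the decomposition has width 4, which upper-bounds the treewidth. For the lower bound: the 5 vertex sets {f,g}, {e,i}, {a,d}, {c}, {h} are disjoint, each induces a connected subgraph, and every pair is joined by at least one edge of G. Contracting each set to a single vertex therefore yields K_{5} as a minor, and since treewidth is minor-monotone, tw(G) ≥ tw(K_{5}) = 4. Combining the bounds, tw(G) = 4.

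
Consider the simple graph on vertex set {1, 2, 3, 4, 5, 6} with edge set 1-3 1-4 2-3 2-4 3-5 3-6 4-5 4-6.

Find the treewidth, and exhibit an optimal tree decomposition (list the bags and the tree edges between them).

Treewidth 2.
Bags: B1 = {3, 4, 5}  B2 = {3, 4, 6}  B3 = {1, 3, 4}  B4 = {2, 3, 4}
Tree: B1–B2, B2–B3, B3–B4

The largest bag has 3 vertices, giving width 2; this decomposition certifies tw(G) ≤ 2. Since 5–4–6–3–5 is a cycle in G, G is not acyclic. Forests are exactly the graphs of treewidth ≤ 1, so tw(G) ≥ 2. Therefore the treewidth is 2.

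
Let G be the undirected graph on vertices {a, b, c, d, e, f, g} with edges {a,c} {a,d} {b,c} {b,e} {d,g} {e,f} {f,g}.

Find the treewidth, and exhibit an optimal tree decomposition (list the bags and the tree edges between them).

Every bag has size at most 3, so the width is 3 − 1 = 2 and tw(G) ≤ 2. Since g–d–a–c–b–e–f–g is a cycle in G, G is not acyclic. Forests are exactly the graphs of treewidth ≤ 1, so tw(G) ≥ 2. Combining the bounds, tw(G) = 2.

Treewidth 2.
One optimal decomposition is:
Bags: B1 = {a, d, g}  B2 = {a, c, g}  B3 = {b, c, g}  B4 = {b, e, g}  B5 = {e, f, g}
Tree: B1–B2, B2–B3, B3–B4, B4–B5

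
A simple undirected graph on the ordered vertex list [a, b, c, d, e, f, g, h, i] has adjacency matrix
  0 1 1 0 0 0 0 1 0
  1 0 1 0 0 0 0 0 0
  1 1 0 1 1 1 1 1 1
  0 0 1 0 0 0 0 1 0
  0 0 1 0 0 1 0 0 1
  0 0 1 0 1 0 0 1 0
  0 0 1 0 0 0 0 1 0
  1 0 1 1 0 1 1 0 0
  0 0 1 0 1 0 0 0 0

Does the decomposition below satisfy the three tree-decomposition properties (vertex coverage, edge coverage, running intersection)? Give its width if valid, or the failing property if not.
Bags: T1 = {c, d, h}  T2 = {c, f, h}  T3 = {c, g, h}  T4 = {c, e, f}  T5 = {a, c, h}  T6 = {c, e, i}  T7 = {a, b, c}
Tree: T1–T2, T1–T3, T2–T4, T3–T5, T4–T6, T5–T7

Every vertex of G appears in some bag (union = {a, b, c, d, e, f, g, h, i}); every edge is covered by a bag; and for each vertex v the set of bags containing v is connected in the bag tree. The decomposition is therefore valid. The largest bag has 3 vertices, so the width is 2.

Yes; width 2.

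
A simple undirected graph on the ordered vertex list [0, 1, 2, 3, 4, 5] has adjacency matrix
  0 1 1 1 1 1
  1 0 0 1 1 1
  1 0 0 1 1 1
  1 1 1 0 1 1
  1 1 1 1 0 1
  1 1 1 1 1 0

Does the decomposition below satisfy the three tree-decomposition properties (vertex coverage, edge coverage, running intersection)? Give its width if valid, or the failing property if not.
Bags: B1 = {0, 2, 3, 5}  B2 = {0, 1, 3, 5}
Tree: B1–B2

A tree decomposition must satisfy three properties: every vertex lies in some bag; for every edge, both endpoints lie together in some bag; and for every vertex, the bags containing it form a connected subtree. Here vertex 4 appears in no bag, so the decomposition is invalid.

No — vertex 4 appears in no bag.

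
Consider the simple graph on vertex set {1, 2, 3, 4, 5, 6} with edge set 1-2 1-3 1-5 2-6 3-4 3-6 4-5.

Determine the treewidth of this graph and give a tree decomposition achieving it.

Treewidth 2.
One such decomposition:
Bags: B1 = {3, 4, 5}  B2 = {1, 3, 5}  B3 = {1, 3, 6}  B4 = {1, 2, 6}
Tree: B1–B2, B2–B3, B3–B4

Each bag holds 3 vertices, so the decomposition has width 2, which upper-bounds the treewidth. The edges 4–5–1–3–4 form a cycle, so G is not a tree and its treewidth is at least 2. Therefore the treewidth is 2.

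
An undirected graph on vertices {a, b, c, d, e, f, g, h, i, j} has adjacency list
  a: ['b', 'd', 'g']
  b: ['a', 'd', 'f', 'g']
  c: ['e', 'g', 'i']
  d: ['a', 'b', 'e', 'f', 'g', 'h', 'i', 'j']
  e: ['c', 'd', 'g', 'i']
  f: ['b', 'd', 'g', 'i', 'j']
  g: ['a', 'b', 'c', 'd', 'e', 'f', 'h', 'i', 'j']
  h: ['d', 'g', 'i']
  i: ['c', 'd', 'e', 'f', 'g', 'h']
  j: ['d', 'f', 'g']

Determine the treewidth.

3

A width-3 tree decomposition is:
Bags: B1 = {b, d, f, g}  B2 = {d, f, g, i}  B3 = {d, f, g, j}  B4 = {d, e, g, i}  B5 = {c, e, g, i}  B6 = {d, g, h, i}  B7 = {a, b, d, g}
Tree: B1–B2, B2–B3, B2–B4, B4–B5, B4–B6, B1–B7
The largest bag has 4 vertices, giving width 3; this decomposition certifies tw(G) ≤ 3. For the lower bound, the 4 vertices {a, b, d, g} are pairwise adjacent, and any tree decomposition puts a clique entirely inside one bag — forcing width ≥ 3. Combining the bounds, tw(G) = 3.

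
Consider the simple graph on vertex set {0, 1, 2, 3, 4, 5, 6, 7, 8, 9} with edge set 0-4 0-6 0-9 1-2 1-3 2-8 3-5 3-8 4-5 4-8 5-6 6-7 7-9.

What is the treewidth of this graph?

2

A width-2 tree decomposition is:
Bags: B1 = {6, 7, 9}  B2 = {0, 6, 9}  B3 = {0, 5, 6}  B4 = {0, 4, 5}  B5 = {3, 4, 5}  B6 = {3, 4, 8}  B7 = {1, 3, 8}  B8 = {1, 2, 8}
Tree: B1–B2, B2–B3, B3–B4, B4–B5, B5–B6, B6–B7, B7–B8
Every bag has size at most 3, so the width is 3 − 1 = 2 and tw(G) ≤ 2. Since 7–9–0–6–7 is a cycle in G, G is not acyclic. Forests are exactly the graphs of treewidth ≤ 1, so tw(G) ≥ 2. Hence tw(G) = 2 exactly.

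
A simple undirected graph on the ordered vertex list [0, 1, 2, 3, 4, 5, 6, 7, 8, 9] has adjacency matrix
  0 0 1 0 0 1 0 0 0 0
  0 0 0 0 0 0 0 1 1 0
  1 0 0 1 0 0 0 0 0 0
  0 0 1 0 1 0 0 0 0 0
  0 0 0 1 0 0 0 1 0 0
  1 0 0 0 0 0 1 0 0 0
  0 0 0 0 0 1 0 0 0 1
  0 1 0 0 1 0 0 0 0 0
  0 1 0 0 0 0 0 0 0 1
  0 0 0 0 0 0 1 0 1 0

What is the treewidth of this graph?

A width-2 tree decomposition is:
Bags: B1 = {1, 7, 8}  B2 = {4, 7, 8}  B3 = {3, 4, 8}  B4 = {2, 3, 8}  B5 = {0, 2, 8}  B6 = {0, 5, 8}  B7 = {5, 6, 8}  B8 = {6, 8, 9}
Tree: B1–B2, B2–B3, B3–B4, B4–B5, B5–B6, B6–B7, B7–B8
Every bag has size at most 3, so the width is 3 − 1 = 2 and tw(G) ≤ 2. For the lower bound, G contains the cycle 8–1–7–4–3–2–0–5–6–9–8, so G is not a forest; only forests have treewidth ≤ 1, hence tw(G) ≥ 2. Therefore the treewidth is 2.

2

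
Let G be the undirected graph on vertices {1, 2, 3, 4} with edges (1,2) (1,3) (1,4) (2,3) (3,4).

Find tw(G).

2

A width-2 tree decomposition is:
Bags: B1 = {1, 3, 4}  B2 = {1, 2, 3}
Tree: B1–B2
Every bag has size at most 3, so the width is 3 − 1 = 2 and tw(G) ≤ 2. Conversely, {1, 2, 3} is a clique of size 3, and the vertices of any clique must share a bag in every tree decomposition; so some bag has ≥ 3 vertices and tw(G) ≥ 2. Therefore the treewidth is 2.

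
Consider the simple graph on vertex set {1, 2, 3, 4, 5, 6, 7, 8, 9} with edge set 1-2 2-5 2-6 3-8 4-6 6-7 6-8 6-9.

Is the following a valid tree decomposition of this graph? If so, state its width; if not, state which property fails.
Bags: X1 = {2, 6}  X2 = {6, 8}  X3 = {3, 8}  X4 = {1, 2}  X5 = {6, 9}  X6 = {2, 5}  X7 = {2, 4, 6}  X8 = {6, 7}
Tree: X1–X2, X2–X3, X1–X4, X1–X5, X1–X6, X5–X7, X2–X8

A tree decomposition must satisfy three properties: every vertex lies in some bag; for every edge, both endpoints lie together in some bag; and for every vertex, the bags containing it form a connected subtree. Here bags containing vertex 2 are not connected in the tree, so the decomposition is invalid.

No — bags containing vertex 2 are not connected in the tree.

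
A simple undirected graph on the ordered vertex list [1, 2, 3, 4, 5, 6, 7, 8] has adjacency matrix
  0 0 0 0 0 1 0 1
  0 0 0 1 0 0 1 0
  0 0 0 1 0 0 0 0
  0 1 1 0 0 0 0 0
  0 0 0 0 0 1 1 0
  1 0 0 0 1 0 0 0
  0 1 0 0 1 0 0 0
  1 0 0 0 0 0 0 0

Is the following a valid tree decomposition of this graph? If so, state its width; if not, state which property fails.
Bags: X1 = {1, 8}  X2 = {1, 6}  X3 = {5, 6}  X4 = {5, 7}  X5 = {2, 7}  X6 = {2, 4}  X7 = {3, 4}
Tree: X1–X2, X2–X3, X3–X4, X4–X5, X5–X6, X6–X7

Every vertex of G appears in some bag (union = {1, 2, 3, 4, 5, 6, 7, 8}); every edge is covered by a bag; and for each vertex v the set of bags containing v is connected in the bag tree. The decomposition is therefore valid. The largest bag has 2 vertices, so the width is 1.

Yes; width 1.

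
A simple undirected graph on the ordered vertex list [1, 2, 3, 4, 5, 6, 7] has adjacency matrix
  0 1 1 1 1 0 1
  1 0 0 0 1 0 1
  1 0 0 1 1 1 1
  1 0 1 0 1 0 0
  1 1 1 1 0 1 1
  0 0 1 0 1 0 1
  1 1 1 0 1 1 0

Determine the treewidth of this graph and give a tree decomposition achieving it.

Each bag holds 4 vertices, so the decomposition has width 3, which upper-bounds the treewidth. Conversely, {1, 2, 5, 7} is a clique of size 4, and the vertices of any clique must share a bag in every tree decomposition; so some bag has ≥ 4 vertices and tw(G) ≥ 3. The upper and lower bounds meet at 3, so that is the treewidth.

Treewidth 3.
One such decomposition:
Bags: B1 = {1, 3, 5, 7}  B2 = {1, 3, 4, 5}  B3 = {1, 2, 5, 7}  B4 = {3, 5, 6, 7}
Tree: B1–B2, B1–B3, B1–B4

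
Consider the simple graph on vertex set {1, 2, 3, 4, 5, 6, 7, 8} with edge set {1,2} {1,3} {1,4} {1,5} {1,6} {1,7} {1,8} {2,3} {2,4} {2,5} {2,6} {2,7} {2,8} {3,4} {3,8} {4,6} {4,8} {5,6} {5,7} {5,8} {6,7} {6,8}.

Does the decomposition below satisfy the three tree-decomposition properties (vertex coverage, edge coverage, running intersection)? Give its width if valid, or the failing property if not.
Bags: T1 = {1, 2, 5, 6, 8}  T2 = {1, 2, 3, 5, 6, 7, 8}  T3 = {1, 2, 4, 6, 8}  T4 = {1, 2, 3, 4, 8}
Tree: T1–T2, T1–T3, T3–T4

No — bags containing vertex 3 are not connected in the tree.

A tree decomposition must satisfy three properties: every vertex lies in some bag; for every edge, both endpoints lie together in some bag; and for every vertex, the bags containing it form a connected subtree. Here bags containing vertex 3 are not connected in the tree, so the decomposition is invalid.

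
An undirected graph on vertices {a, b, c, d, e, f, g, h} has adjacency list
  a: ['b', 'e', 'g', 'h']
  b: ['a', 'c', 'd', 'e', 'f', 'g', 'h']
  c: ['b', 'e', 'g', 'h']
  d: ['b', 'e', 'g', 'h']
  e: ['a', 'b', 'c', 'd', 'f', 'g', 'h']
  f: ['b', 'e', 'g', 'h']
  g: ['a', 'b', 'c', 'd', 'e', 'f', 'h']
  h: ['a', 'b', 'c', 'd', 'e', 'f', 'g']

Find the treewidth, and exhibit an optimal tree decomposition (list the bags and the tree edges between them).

Treewidth 4.
One such decomposition:
Bags: B1 = {a, b, e, g, h}  B2 = {b, d, e, g, h}  B3 = {b, e, f, g, h}  B4 = {b, c, e, g, h}
Tree: B1–B2, B2–B3, B3–B4

The largest bag has 5 vertices, giving width 4; this decomposition certifies tw(G) ≤ 4. On the other hand G contains the 5-clique {b, d, e, g, h}. A clique must lie in a single bag of any decomposition, so no decomposition can have width below 4. Hence tw(G) = 4 exactly.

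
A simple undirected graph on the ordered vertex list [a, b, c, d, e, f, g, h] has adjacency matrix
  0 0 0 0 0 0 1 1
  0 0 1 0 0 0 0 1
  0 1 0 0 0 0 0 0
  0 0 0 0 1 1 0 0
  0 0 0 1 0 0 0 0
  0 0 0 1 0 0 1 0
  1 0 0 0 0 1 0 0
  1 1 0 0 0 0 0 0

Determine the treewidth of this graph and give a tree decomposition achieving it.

Treewidth 1.
One such decomposition:
Bags: B1 = {b, c}  B2 = {b, h}  B3 = {a, h}  B4 = {a, g}  B5 = {f, g}  B6 = {d, f}  B7 = {d, e}
Tree: B1–B2, B2–B3, B3–B4, B4–B5, B5–B6, B6–B7

The largest bag has 2 vertices, giving width 1; this decomposition certifies tw(G) ≤ 1. Since G has at least one edge (e.g. c–b), it is not an edgeless graph, so tw(G) ≥ 1. Therefore the treewidth is 1.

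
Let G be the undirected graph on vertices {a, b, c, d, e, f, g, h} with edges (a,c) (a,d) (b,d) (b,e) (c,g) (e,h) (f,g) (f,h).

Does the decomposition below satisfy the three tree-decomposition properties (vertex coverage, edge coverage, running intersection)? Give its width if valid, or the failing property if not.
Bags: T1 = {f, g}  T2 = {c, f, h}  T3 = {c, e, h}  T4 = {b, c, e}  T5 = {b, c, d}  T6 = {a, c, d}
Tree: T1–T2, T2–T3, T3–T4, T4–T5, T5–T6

No — edge (c,g) lies in no bag.

A tree decomposition must satisfy three properties: every vertex lies in some bag; for every edge, both endpoints lie together in some bag; and for every vertex, the bags containing it form a connected subtree. Here edge (c,g) lies in no bag, so the decomposition is invalid.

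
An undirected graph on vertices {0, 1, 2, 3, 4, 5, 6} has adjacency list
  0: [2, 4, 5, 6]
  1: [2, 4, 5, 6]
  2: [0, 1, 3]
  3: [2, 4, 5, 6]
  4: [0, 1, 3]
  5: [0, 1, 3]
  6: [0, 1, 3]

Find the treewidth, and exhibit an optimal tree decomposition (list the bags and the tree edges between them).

Every bag has size at most 4, so the width is 4 − 1 = 3 and tw(G) ≤ 3. For the lower bound: the 4 vertex sets {1,6}, {2,3}, {0}, {5} are disjoint, each induces a connected subgraph, and every pair is joined by at least one edge of G. Contracting each set to a single vertex therefore yields K_{4} as a minor, and since treewidth is minor-monotone, tw(G) ≥ tw(K_{4}) = 3. Therefore the treewidth is 3.

Treewidth 3.
One optimal decomposition is:
Bags: B1 = {0, 1, 3, 6}  B2 = {0, 1, 2, 3}  B3 = {0, 1, 3, 5}  B4 = {0, 1, 3, 4}
Tree: B1–B2, B2–B3, B3–B4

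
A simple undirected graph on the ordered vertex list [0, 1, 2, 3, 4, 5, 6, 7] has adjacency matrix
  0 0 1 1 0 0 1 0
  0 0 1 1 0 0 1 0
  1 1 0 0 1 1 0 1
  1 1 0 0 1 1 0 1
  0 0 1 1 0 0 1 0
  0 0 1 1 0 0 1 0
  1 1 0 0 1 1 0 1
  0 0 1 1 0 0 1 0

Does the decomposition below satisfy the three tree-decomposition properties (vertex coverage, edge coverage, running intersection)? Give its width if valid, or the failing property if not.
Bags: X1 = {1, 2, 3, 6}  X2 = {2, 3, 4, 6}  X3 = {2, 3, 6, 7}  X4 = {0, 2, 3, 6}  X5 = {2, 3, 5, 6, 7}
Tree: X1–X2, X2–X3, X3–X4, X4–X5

No — bags containing vertex 7 are not connected in the tree.

A tree decomposition must satisfy three properties: every vertex lies in some bag; for every edge, both endpoints lie together in some bag; and for every vertex, the bags containing it form a connected subtree. Here bags containing vertex 7 are not connected in the tree, so the decomposition is invalid.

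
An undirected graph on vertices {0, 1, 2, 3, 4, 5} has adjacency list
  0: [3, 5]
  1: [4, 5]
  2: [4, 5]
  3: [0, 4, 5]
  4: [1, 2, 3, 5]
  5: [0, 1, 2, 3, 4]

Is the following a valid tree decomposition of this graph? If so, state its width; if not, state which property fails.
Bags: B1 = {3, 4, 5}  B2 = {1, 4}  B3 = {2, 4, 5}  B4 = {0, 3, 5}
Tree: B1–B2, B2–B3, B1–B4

A tree decomposition must satisfy three properties: every vertex lies in some bag; for every edge, both endpoints lie together in some bag; and for every vertex, the bags containing it form a connected subtree. Here edge (5,1) lies in no bag, so the decomposition is invalid.

No — edge (5,1) lies in no bag.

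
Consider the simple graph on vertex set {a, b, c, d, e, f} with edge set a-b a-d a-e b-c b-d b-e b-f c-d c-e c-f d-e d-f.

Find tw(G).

A width-3 tree decomposition is:
Bags: B1 = {a, b, d, e}  B2 = {b, c, d, e}  B3 = {b, c, d, f}
Tree: B1–B2, B2–B3
Every bag has size at most 4, so the width is 4 − 1 = 3 and tw(G) ≤ 3. On the other hand G contains the 4-clique {b, c, d, e}. A clique must lie in a single bag of any decomposition, so no decomposition can have width below 3. The upper and lower bounds meet at 3, so that is the treewidth.

3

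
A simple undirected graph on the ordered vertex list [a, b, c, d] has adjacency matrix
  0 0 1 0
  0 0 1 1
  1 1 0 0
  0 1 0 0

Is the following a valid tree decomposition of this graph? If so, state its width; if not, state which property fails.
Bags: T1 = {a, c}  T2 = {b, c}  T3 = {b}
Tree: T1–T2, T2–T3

No — vertex d appears in no bag.

A tree decomposition must satisfy three properties: every vertex lies in some bag; for every edge, both endpoints lie together in some bag; and for every vertex, the bags containing it form a connected subtree. Here vertex d appears in no bag, so the decomposition is invalid.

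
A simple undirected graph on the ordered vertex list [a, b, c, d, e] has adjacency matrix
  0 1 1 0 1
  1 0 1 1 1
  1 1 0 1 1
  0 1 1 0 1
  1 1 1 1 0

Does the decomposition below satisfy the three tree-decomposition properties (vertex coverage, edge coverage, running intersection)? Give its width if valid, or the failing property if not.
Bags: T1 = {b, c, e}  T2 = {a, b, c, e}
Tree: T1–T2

No — vertex d appears in no bag.

A tree decomposition must satisfy three properties: every vertex lies in some bag; for every edge, both endpoints lie together in some bag; and for every vertex, the bags containing it form a connected subtree. Here vertex d appears in no bag, so the decomposition is invalid.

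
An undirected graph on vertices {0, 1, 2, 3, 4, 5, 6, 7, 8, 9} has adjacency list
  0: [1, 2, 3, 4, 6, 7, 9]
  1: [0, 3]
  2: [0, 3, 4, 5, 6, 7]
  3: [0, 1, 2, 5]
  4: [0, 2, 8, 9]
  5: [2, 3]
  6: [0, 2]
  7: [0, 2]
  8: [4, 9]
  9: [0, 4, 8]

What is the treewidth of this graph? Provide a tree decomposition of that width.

Each bag holds 3 vertices, so the decomposition has width 2, which upper-bounds the treewidth. Conversely, {0, 1, 3} is a clique of size 3, and the vertices of any clique must share a bag in every tree decomposition; so some bag has ≥ 3 vertices and tw(G) ≥ 2. Combining the bounds, tw(G) = 2.

Treewidth 2.
One optimal decomposition is:
Bags: B1 = {0, 2, 3}  B2 = {0, 2, 4}  B3 = {0, 2, 6}  B4 = {0, 2, 7}  B5 = {2, 3, 5}  B6 = {0, 4, 9}  B7 = {4, 8, 9}  B8 = {0, 1, 3}
Tree: B1–B2, B2–B3, B2–B4, B1–B5, B2–B6, B6–B7, B1–B8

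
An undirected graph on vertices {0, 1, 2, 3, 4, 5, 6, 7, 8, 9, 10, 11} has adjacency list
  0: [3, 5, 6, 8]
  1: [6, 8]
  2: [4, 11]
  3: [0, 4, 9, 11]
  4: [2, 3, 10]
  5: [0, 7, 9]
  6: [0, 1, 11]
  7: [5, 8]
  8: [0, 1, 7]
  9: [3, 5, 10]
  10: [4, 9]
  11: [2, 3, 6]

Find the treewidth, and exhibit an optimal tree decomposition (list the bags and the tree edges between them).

Treewidth 3.
One optimal decomposition is:
Bags: B1 = {2, 4, 9, 10}  B2 = {2, 3, 4, 9}  B3 = {2, 3, 9, 11}  B4 = {3, 5, 9, 11}  B5 = {0, 3, 5, 11}  B6 = {0, 5, 6, 11}  B7 = {0, 5, 6, 7}  B8 = {0, 6, 7, 8}  B9 = {1, 6, 7, 8}
Tree: B1–B2, B2–B3, B3–B4, B4–B5, B5–B6, B6–B7, B7–B8, B8–B9

The largest bag has 4 vertices, giving width 3; this decomposition certifies tw(G) ≤ 3. For the lower bound: the 4 vertex sets {2,4,10}, {9}, {3}, {0,5,6,11} are disjoint, each induces a connected subgraph, and every pair is joined by at least one edge of G. Contracting each set to a single vertex therefore yields K_{4} as a minor, and since treewidth is minor-monotone, tw(G) ≥ tw(K_{4}) = 3. Hence tw(G) = 3 exactly.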